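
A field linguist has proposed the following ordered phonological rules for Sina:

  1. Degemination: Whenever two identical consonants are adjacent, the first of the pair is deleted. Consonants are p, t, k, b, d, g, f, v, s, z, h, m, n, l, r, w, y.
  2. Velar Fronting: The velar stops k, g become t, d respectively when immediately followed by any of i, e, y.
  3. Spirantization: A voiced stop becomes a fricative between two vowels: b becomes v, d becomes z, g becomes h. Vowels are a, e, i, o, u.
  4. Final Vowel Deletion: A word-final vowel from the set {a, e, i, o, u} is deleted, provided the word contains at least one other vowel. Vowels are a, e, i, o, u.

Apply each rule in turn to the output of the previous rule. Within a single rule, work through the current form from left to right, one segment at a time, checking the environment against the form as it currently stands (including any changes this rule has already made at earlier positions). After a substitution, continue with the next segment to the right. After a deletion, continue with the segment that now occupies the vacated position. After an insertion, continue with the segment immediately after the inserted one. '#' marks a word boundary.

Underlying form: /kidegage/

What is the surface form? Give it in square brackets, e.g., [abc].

1 Degemination: no change — [kidegage]
2 Velar Fronting: [kidegage] → [tidegade]
3 Spirantization: [tidegade] → [tizehaze]
4 Final Vowel Deletion: [tizehaze] → [tizehaz]

[tizehaz]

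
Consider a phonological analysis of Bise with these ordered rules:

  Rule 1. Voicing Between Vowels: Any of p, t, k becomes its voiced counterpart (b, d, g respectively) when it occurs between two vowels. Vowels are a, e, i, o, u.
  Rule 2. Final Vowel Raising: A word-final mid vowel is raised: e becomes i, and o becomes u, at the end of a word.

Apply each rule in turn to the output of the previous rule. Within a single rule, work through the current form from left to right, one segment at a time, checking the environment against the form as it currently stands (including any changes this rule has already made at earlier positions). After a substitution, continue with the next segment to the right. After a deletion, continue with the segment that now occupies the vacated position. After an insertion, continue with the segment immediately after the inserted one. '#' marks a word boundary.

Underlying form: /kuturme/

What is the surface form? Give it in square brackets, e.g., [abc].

[kudurmi]

Rule 1 Voicing Between Vowels: [kuturme] → [kudurme]
Rule 2 Final Vowel Raising: [kudurme] → [kudurmi]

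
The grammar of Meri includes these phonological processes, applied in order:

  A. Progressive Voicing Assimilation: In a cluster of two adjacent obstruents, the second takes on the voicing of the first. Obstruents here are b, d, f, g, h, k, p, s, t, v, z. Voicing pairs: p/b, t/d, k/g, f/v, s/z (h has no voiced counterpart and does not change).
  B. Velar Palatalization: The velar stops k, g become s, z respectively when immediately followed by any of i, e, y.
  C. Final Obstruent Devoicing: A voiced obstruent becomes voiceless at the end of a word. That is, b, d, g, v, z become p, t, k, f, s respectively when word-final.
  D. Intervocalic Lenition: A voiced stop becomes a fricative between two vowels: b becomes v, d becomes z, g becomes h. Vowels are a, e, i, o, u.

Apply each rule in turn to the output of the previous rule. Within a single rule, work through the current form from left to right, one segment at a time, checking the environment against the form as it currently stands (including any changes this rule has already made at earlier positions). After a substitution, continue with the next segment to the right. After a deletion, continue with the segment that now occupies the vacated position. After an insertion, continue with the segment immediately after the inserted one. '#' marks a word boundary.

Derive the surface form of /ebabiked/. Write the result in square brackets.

[evaviset]

A Progressive Voicing Assimilation: no change — [ebabiked]
B Velar Palatalization: [ebabiked] → [ebabised]
C Final Obstruent Devoicing: [ebabised] → [ebabiset]
D Intervocalic Lenition: [ebabiset] → [evaviset]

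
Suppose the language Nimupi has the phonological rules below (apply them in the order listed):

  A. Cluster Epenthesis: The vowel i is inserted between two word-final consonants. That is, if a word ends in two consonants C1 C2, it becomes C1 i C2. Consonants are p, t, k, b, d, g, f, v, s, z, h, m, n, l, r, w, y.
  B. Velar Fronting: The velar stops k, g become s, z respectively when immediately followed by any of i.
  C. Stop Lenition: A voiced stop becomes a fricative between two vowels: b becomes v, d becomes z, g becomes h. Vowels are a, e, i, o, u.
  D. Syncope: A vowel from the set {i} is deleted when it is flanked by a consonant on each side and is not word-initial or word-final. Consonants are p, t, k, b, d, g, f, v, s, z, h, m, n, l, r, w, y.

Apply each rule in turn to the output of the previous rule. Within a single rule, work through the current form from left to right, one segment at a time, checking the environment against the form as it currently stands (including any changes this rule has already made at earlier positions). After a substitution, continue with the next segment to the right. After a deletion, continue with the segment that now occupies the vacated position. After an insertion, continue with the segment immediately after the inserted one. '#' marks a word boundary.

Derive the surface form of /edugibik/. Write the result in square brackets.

A Cluster Epenthesis: no change — [edugibik]
B Velar Fronting: [edugibik] → [eduzibik]
C Stop Lenition: [eduzibik] → [ezuzivik]
D Syncope: [ezuzivik] → [ezuzvk]

[ezuzvk]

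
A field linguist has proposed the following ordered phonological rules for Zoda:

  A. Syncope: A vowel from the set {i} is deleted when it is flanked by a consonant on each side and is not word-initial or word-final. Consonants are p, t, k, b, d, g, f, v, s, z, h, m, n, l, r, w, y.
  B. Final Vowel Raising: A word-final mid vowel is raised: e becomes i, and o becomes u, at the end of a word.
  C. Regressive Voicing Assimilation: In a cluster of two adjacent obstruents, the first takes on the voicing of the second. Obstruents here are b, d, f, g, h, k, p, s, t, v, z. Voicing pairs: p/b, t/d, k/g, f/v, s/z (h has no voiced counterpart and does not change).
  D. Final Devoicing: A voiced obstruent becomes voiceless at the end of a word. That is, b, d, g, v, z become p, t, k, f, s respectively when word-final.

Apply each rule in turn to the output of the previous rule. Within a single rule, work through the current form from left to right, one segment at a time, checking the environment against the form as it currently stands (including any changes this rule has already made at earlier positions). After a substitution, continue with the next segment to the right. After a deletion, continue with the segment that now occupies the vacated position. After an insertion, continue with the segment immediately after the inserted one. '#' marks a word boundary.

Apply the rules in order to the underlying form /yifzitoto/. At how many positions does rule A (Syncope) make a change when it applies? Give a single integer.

2

A Syncope: [yifzitoto] → [yfztoto]
B Final Vowel Raising: [yfztoto] → [yfztotu]
C Regressive Voicing Assimilation: [yfztotu] → [yvstotu]
D Final Devoicing: no change — [yvstotu]
Rule A changed 2 position(s).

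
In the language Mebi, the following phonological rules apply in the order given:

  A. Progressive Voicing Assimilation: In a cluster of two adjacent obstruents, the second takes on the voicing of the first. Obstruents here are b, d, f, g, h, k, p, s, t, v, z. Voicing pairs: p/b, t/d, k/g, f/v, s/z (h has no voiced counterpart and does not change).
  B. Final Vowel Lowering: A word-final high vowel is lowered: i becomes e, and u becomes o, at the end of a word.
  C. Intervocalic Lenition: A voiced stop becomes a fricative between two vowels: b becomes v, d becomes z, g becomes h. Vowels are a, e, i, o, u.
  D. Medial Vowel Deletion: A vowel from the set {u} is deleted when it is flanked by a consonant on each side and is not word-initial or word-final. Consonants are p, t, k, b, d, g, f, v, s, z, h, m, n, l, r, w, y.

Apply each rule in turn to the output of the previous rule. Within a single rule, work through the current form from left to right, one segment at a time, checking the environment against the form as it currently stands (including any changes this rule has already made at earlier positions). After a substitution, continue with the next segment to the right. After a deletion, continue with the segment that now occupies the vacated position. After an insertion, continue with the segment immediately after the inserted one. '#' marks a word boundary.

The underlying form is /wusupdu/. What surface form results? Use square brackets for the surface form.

[wspto]

A Progressive Voicing Assimilation: [wusupdu] → [wusuptu]
B Final Vowel Lowering: [wusuptu] → [wusupto]
C Intervocalic Lenition: no change — [wusupto]
D Medial Vowel Deletion: [wusupto] → [wspto]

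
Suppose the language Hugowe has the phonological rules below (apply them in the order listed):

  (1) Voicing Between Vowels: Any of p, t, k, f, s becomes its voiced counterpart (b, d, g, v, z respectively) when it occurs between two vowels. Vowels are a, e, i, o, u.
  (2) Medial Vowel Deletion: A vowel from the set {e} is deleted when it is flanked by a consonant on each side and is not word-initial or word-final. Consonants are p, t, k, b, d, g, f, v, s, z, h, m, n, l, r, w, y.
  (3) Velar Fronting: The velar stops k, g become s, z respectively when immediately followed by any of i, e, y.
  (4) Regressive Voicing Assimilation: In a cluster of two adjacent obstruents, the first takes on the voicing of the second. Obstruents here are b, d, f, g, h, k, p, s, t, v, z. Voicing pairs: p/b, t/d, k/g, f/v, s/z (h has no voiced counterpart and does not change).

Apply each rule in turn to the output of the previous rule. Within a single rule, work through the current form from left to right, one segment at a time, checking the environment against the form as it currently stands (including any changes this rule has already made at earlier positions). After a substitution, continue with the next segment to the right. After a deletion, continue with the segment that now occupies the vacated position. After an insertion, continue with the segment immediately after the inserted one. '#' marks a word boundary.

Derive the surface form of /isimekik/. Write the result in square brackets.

(1) Voicing Between Vowels: [isimekik] → [izimegik]
(2) Medial Vowel Deletion: [izimegik] → [izimgik]
(3) Velar Fronting: [izimgik] → [izimzik]
(4) Regressive Voicing Assimilation: no change — [izimzik]

[izimzik]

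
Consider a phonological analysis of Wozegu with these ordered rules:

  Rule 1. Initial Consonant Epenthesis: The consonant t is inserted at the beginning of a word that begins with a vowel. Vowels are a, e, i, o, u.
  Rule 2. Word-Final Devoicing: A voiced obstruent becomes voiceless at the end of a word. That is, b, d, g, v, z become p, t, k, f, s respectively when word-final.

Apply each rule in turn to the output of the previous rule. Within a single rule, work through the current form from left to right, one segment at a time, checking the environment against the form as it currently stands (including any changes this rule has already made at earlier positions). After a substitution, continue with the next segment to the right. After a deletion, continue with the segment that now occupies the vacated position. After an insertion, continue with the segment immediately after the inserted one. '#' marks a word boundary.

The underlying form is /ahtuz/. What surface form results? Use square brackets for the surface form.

[tahtus]

Rule 1 Initial Consonant Epenthesis: [ahtuz] → [tahtuz]
Rule 2 Word-Final Devoicing: [tahtuz] → [tahtus]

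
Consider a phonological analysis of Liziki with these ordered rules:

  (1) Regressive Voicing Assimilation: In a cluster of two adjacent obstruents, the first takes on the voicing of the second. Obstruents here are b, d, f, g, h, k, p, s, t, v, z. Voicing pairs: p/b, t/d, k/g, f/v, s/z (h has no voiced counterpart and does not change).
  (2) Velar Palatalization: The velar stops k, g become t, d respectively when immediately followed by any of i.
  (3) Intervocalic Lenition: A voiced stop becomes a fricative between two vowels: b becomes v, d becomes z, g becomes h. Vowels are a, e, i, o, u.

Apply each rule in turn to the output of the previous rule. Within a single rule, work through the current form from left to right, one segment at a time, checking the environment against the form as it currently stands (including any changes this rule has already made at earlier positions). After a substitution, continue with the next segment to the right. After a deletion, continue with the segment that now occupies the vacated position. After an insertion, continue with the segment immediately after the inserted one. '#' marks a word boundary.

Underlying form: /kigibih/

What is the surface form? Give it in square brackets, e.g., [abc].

(1) Regressive Voicing Assimilation: no change — [kigibih]
(2) Velar Palatalization: [kigibih] → [tidibih]
(3) Intervocalic Lenition: [tidibih] → [tizivih]

[tizivih]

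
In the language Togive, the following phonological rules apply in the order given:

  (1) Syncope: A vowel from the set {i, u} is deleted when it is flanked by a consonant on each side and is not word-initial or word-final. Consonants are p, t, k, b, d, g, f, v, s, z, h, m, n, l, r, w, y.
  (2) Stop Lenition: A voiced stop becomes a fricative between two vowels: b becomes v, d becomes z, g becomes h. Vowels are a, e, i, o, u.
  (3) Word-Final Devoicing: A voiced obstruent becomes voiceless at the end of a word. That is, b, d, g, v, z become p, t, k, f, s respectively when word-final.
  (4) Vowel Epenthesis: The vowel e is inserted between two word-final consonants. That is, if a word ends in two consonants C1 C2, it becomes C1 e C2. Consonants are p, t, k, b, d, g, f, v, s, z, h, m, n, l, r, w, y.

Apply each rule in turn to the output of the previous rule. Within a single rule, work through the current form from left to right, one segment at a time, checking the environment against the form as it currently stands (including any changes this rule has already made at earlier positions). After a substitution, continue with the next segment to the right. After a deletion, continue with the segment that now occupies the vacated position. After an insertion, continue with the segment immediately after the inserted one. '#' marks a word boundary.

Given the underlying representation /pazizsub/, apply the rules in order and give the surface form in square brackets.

(1) Syncope: [pazizsub] → [pazzsb]
(2) Stop Lenition: no change — [pazzsb]
(3) Word-Final Devoicing: [pazzsb] → [pazzsp]
(4) Vowel Epenthesis: [pazzsp] → [pazzsep]

[pazzsep]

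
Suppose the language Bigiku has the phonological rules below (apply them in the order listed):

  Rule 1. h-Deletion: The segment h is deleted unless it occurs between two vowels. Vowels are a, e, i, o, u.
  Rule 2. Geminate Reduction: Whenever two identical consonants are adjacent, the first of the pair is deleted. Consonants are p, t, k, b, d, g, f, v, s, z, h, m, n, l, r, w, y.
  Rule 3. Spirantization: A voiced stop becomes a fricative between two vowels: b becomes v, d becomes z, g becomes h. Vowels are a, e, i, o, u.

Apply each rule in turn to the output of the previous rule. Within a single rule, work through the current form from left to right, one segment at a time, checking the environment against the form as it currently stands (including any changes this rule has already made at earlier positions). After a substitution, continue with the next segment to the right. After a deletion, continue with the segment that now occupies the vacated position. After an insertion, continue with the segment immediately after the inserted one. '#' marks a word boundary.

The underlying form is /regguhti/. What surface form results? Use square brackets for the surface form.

[rehuti]

Rule 1 h-Deletion: [regguhti] → [regguti]
Rule 2 Geminate Reduction: [regguti] → [reguti]
Rule 3 Spirantization: [reguti] → [rehuti]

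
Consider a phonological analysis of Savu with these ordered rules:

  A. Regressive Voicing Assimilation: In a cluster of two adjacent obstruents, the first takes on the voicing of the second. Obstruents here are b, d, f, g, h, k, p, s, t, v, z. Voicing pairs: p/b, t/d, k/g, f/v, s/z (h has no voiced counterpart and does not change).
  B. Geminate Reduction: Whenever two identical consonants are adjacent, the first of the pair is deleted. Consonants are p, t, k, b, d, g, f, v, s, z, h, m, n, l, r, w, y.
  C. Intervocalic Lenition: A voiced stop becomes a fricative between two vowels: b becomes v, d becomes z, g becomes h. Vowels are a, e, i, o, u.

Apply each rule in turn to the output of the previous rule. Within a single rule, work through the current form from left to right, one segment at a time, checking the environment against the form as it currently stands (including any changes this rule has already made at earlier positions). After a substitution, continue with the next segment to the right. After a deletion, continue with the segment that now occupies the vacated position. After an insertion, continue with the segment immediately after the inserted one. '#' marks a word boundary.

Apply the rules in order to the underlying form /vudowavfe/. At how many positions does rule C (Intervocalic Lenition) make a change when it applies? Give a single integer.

1

A Regressive Voicing Assimilation: [vudowavfe] → [vudowaffe]
B Geminate Reduction: [vudowaffe] → [vudowafe]
C Intervocalic Lenition: [vudowafe] → [vuzowafe]
Rule C changed 1 position(s).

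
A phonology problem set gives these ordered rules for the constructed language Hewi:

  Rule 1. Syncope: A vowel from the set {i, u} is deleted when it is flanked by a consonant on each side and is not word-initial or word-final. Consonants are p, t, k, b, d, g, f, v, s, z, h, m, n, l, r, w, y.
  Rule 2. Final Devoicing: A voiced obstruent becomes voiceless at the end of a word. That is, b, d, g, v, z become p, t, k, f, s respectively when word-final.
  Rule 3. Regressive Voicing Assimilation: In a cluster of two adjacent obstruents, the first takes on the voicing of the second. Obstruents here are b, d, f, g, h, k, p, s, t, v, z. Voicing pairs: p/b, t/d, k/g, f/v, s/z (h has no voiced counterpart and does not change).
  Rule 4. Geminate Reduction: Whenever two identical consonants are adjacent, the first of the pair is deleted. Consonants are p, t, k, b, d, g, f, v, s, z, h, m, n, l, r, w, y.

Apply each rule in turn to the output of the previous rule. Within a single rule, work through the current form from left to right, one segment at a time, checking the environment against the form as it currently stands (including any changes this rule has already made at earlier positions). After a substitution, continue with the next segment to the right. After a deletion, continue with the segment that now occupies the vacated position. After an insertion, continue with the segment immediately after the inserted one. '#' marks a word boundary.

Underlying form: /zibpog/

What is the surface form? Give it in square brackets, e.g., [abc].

[zpok]

Rule 1 Syncope: [zibpog] → [zbpog]
Rule 2 Final Devoicing: [zbpog] → [zbpok]
Rule 3 Regressive Voicing Assimilation: [zbpok] → [zppok]
Rule 4 Geminate Reduction: [zppok] → [zpok]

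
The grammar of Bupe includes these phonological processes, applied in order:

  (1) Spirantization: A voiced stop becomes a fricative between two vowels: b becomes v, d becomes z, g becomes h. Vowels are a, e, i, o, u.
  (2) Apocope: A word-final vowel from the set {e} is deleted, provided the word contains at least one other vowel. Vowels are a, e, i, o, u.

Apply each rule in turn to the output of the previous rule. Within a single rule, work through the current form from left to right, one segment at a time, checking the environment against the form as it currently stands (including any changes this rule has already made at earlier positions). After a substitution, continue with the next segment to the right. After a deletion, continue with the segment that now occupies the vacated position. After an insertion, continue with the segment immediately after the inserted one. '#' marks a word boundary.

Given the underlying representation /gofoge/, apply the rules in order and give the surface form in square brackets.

[gofoh]

(1) Spirantization: [gofoge] → [gofohe]
(2) Apocope: [gofohe] → [gofoh]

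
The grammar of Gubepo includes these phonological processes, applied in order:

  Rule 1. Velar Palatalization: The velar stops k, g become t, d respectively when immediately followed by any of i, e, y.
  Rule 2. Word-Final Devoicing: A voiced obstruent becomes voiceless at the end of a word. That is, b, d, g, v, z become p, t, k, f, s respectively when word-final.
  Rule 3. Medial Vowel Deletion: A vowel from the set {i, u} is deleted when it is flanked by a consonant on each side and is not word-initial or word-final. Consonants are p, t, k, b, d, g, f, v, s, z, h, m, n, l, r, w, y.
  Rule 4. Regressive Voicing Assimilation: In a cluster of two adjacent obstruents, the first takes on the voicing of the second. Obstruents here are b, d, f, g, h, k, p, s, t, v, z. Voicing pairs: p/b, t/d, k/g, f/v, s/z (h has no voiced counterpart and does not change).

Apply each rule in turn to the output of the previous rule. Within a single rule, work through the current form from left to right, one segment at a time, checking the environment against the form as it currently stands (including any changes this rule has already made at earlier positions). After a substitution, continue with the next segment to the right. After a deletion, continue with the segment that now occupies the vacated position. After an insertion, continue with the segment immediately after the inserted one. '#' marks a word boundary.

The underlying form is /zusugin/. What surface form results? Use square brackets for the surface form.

[szdn]

Rule 1 Velar Palatalization: [zusugin] → [zusudin]
Rule 2 Word-Final Devoicing: no change — [zusudin]
Rule 3 Medial Vowel Deletion: [zusudin] → [zsdn]
Rule 4 Regressive Voicing Assimilation: [zsdn] → [szdn]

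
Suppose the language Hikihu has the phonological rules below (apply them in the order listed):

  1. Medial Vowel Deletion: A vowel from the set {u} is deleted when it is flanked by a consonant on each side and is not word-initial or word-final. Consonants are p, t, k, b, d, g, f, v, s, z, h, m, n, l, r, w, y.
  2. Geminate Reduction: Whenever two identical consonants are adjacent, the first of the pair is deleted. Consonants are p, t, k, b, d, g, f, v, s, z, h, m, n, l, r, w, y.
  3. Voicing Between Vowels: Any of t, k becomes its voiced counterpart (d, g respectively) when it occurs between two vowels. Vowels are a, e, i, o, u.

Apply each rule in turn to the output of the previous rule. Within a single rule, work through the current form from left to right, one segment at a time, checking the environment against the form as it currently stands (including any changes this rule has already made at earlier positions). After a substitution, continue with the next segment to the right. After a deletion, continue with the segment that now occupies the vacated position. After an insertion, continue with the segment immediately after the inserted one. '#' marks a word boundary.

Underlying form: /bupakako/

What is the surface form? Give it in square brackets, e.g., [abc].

[bpagago]

1 Medial Vowel Deletion: [bupakako] → [bpakako]
2 Geminate Reduction: no change — [bpakako]
3 Voicing Between Vowels: [bpakako] → [bpagago]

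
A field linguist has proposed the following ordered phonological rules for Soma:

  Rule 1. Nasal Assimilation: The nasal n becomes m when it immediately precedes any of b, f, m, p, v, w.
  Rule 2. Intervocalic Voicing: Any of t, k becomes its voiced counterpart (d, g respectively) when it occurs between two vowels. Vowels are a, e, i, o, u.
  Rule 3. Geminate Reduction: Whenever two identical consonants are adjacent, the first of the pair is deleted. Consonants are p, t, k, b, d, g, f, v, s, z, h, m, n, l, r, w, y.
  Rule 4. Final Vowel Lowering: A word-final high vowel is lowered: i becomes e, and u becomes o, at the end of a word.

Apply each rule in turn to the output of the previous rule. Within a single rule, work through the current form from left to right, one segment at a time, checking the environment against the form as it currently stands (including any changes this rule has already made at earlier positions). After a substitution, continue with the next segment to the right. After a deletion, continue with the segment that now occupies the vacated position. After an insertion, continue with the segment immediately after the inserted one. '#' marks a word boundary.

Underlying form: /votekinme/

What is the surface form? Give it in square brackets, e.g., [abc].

Rule 1 Nasal Assimilation: [votekinme] → [votekimme]
Rule 2 Intervocalic Voicing: [votekimme] → [vodegimme]
Rule 3 Geminate Reduction: [vodegimme] → [vodegime]
Rule 4 Final Vowel Lowering: no change — [vodegime]

[vodegime]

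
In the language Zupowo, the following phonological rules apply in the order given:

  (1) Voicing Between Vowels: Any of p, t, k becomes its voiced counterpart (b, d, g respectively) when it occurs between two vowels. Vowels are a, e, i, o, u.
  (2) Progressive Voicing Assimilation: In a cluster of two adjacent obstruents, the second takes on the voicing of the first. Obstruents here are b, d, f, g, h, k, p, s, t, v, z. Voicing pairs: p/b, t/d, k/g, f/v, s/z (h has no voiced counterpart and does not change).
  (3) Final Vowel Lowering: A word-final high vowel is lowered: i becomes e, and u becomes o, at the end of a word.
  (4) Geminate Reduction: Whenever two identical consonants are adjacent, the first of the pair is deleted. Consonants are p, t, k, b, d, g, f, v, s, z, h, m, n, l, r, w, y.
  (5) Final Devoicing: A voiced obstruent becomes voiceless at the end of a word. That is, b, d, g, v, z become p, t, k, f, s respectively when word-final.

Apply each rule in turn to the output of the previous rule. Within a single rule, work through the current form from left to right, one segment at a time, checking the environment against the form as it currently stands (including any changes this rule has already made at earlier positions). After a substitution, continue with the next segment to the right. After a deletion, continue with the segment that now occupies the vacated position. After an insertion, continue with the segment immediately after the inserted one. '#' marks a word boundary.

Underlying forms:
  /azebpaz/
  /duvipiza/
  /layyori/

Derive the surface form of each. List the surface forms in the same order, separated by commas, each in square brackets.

[azebas], [duvibiza], [layore]

/azebpaz/:
  (1) Voicing Between Vowels: no change — [azebpaz]
  (2) Progressive Voicing Assimilation: [azebpaz] → [azebbaz]
  (3) Final Vowel Lowering: no change — [azebbaz]
  (4) Geminate Reduction: [azebbaz] → [azebaz]
  (5) Final Devoicing: [azebaz] → [azebas]
/duvipiza/:
  (1) Voicing Between Vowels: [duvipiza] → [duvibiza]
  (2) Progressive Voicing Assimilation: no change — [duvibiza]
  (3) Final Vowel Lowering: no change — [duvibiza]
  (4) Geminate Reduction: no change — [duvibiza]
  (5) Final Devoicing: no change — [duvibiza]
/layyori/:
  (1) Voicing Between Vowels: no change — [layyori]
  (2) Progressive Voicing Assimilation: no change — [layyori]
  (3) Final Vowel Lowering: [layyori] → [layyore]
  (4) Geminate Reduction: [layyore] → [layore]
  (5) Final Devoicing: no change — [layore]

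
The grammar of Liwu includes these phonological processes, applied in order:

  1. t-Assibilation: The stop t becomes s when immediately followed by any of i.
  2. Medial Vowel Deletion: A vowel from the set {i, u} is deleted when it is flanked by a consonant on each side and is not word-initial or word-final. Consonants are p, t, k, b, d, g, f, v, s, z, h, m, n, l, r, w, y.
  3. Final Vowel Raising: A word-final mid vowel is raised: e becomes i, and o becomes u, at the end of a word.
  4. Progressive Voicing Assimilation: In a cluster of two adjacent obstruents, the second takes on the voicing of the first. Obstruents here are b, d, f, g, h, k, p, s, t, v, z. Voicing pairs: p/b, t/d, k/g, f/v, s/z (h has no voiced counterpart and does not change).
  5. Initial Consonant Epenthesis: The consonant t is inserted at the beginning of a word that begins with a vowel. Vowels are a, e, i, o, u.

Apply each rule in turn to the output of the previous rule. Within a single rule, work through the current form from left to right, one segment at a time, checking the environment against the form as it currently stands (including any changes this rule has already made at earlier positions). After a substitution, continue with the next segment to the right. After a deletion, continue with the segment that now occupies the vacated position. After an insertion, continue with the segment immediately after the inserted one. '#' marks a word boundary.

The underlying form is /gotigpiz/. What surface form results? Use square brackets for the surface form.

[goskps]

1 t-Assibilation: [gotigpiz] → [gosigpiz]
2 Medial Vowel Deletion: [gosigpiz] → [gosgpz]
3 Final Vowel Raising: no change — [gosgpz]
4 Progressive Voicing Assimilation: [gosgpz] → [goskps]
5 Initial Consonant Epenthesis: no change — [goskps]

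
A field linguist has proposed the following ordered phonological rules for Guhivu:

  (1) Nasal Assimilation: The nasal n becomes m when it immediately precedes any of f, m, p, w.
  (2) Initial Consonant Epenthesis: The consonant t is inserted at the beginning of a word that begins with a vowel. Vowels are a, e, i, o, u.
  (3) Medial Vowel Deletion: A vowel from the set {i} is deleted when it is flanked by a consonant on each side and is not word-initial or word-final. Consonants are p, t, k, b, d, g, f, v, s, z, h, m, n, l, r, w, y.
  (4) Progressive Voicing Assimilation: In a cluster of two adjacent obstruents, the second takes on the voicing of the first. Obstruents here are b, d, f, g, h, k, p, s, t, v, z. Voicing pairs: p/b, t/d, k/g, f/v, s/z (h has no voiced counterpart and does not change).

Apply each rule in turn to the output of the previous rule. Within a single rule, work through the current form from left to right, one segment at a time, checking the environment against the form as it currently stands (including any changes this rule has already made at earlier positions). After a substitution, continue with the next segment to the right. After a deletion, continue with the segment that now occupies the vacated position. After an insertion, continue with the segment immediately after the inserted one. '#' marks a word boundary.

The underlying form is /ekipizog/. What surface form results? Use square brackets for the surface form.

[tekpsog]

(1) Nasal Assimilation: no change — [ekipizog]
(2) Initial Consonant Epenthesis: [ekipizog] → [tekipizog]
(3) Medial Vowel Deletion: [tekipizog] → [tekpzog]
(4) Progressive Voicing Assimilation: [tekpzog] → [tekpsog]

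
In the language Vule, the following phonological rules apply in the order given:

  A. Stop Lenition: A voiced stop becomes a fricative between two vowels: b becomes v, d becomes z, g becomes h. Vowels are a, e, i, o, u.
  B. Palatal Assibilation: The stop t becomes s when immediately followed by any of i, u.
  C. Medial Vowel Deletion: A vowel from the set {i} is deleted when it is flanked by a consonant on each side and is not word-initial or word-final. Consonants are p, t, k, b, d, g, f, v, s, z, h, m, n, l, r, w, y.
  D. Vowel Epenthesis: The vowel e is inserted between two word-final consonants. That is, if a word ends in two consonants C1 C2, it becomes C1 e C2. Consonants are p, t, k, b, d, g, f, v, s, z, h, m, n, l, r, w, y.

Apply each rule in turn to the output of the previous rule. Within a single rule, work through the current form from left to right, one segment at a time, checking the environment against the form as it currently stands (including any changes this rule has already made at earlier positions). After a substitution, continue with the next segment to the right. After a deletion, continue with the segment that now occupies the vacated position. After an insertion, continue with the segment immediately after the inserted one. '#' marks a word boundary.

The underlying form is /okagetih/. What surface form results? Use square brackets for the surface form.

[okaheseh]

A Stop Lenition: [okagetih] → [okahetih]
B Palatal Assibilation: [okahetih] → [okahesih]
C Medial Vowel Deletion: [okahesih] → [okahesh]
D Vowel Epenthesis: [okahesh] → [okaheseh]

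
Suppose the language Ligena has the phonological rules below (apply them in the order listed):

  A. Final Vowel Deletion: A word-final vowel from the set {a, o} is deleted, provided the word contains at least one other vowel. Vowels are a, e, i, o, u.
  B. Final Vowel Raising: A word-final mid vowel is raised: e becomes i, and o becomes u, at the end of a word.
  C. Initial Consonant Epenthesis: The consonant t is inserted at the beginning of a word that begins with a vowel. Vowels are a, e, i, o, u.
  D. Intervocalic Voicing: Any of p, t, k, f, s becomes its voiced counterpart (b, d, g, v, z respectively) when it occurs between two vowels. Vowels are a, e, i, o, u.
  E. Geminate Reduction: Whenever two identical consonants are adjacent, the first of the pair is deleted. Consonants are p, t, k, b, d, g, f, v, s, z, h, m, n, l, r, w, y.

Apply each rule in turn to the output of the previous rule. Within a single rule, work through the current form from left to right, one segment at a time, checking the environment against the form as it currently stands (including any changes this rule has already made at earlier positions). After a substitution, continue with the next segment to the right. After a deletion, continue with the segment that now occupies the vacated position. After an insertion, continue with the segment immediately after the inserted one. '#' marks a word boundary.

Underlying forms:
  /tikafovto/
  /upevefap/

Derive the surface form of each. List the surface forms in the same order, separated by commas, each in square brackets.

[tigavovt], [tubevevap]

/tikafovto/:
  A Final Vowel Deletion: [tikafovto] → [tikafovt]
  B Final Vowel Raising: no change — [tikafovt]
  C Initial Consonant Epenthesis: no change — [tikafovt]
  D Intervocalic Voicing: [tikafovt] → [tigavovt]
  E Geminate Reduction: no change — [tigavovt]
/upevefap/:
  A Final Vowel Deletion: no change — [upevefap]
  B Final Vowel Raising: no change — [upevefap]
  C Initial Consonant Epenthesis: [upevefap] → [tupevefap]
  D Intervocalic Voicing: [tupevefap] → [tubevevap]
  E Geminate Reduction: no change — [tubevevap]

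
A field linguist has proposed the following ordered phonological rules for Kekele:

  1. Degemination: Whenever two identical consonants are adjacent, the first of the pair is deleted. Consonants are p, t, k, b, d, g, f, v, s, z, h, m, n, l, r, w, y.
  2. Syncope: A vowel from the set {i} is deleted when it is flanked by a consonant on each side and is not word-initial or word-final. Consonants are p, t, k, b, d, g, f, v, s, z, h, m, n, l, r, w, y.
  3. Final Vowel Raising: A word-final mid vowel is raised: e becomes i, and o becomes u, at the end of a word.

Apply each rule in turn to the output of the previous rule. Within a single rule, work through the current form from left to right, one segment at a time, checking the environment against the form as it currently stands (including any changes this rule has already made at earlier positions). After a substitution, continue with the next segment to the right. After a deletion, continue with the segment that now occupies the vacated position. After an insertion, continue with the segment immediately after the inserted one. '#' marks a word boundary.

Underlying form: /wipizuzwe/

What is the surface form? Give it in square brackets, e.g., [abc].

1 Degemination: no change — [wipizuzwe]
2 Syncope: [wipizuzwe] → [wpzuzwe]
3 Final Vowel Raising: [wpzuzwe] → [wpzuzwi]

[wpzuzwi]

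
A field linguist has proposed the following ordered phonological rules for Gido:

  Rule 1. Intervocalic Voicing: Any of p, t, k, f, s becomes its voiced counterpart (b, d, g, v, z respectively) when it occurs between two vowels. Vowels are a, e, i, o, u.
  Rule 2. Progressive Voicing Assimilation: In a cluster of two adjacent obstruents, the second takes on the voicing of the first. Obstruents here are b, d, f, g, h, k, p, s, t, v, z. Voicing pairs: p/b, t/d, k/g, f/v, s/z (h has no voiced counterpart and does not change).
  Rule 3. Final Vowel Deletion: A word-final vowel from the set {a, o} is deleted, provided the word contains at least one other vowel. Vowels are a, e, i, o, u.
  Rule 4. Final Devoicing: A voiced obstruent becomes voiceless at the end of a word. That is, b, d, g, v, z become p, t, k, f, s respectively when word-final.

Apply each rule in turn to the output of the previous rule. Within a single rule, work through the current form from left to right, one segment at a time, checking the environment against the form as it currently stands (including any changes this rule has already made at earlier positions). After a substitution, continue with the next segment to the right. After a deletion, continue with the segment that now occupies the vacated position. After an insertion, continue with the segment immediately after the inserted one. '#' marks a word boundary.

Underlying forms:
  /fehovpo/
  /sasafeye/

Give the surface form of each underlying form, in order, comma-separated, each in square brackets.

/fehovpo/:
  Rule 1 Intervocalic Voicing: no change — [fehovpo]
  Rule 2 Progressive Voicing Assimilation: [fehovpo] → [fehovbo]
  Rule 3 Final Vowel Deletion: [fehovbo] → [fehovb]
  Rule 4 Final Devoicing: [fehovb] → [fehovp]
/sasafeye/:
  Rule 1 Intervocalic Voicing: [sasafeye] → [sazaveye]
  Rule 2 Progressive Voicing Assimilation: no change — [sazaveye]
  Rule 3 Final Vowel Deletion: no change — [sazaveye]
  Rule 4 Final Devoicing: no change — [sazaveye]

[fehovp], [sazaveye]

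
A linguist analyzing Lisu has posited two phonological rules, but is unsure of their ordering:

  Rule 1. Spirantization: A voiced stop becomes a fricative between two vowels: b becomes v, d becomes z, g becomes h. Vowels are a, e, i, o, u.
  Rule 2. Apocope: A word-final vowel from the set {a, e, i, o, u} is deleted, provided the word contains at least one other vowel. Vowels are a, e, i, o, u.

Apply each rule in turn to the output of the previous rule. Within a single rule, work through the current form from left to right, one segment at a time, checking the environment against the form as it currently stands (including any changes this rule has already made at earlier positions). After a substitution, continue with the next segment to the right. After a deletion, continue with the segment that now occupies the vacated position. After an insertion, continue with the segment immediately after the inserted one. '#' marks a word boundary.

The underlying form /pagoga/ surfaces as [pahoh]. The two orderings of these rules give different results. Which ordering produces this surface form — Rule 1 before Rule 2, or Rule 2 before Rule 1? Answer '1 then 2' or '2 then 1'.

Order 1 then 2:
  1 Spirantization: [pagoga] → [pahoha]
  2 Apocope: [pahoha] → [pahoh]
  result: [pahoh]
Order 2 then 1:
  2 Apocope: [pagoga] → [pagog]
  1 Spirantization: [pagog] → [pahog]
  result: [pahog]

1 then 2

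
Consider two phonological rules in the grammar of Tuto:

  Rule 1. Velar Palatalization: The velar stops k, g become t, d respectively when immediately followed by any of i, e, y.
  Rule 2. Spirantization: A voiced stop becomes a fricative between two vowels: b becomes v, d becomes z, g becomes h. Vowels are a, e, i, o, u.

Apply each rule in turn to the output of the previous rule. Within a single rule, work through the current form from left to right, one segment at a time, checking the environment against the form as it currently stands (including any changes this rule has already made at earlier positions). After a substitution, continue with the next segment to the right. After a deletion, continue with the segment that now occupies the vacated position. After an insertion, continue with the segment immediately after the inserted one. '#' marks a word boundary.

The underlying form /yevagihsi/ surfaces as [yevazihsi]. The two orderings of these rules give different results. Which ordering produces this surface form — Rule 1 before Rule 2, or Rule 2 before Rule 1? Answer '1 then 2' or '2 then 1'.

Order 1 then 2:
  1 Velar Palatalization: [yevagihsi] → [yevadihsi]
  2 Spirantization: [yevadihsi] → [yevazihsi]
  result: [yevazihsi]
Order 2 then 1:
  2 Spirantization: [yevagihsi] → [yevahihsi]
  1 Velar Palatalization: no change — [yevahihsi]
  result: [yevahihsi]

1 then 2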